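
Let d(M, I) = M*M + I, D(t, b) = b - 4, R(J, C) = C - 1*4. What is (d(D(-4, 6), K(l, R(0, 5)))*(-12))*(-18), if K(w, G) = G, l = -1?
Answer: 1080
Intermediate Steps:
R(J, C) = -4 + C (R(J, C) = C - 4 = -4 + C)
D(t, b) = -4 + b
d(M, I) = I + M**2 (d(M, I) = M**2 + I = I + M**2)
(d(D(-4, 6), K(l, R(0, 5)))*(-12))*(-18) = (((-4 + 5) + (-4 + 6)**2)*(-12))*(-18) = ((1 + 2**2)*(-12))*(-18) = ((1 + 4)*(-12))*(-18) = (5*(-12))*(-18) = -60*(-18) = 1080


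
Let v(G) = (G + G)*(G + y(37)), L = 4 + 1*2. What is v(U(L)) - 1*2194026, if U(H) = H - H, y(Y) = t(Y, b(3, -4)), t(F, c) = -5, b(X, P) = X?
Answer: -2194026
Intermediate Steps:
L = 6 (L = 4 + 2 = 6)
y(Y) = -5
U(H) = 0
v(G) = 2*G*(-5 + G) (v(G) = (G + G)*(G - 5) = (2*G)*(-5 + G) = 2*G*(-5 + G))
v(U(L)) - 1*2194026 = 2*0*(-5 + 0) - 1*2194026 = 2*0*(-5) - 2194026 = 0 - 2194026 = -2194026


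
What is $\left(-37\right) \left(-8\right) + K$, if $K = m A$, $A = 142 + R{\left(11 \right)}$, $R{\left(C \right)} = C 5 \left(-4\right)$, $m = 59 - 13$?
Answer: $-3292$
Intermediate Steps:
$m = 46$ ($m = 59 - 13 = 46$)
$R{\left(C \right)} = - 20 C$ ($R{\left(C \right)} = 5 C \left(-4\right) = - 20 C$)
$A = -78$ ($A = 142 - 220 = -78$)
$K = -3588$ ($K = 46 \left(-78\right) = -3588$)
$\left(-37\right) \left(-8\right) + K = \left(-37\right) \left(-8\right) - 3588 = 296 - 3588 = -3292$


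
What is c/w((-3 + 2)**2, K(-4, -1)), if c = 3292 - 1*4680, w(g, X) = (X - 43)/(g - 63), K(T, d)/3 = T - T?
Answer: -86056/43 ≈ -2001.3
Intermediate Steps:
K(T, d) = 0 (K(T, d) = 3*(T - T) = 3*0 = 0)
w(g, X) = (-43 + X)/(-63 + g)
c = -1388 (c = 3292 - 4680 = -1388)
c/w((-3 + 2)**2, K(-4, -1)) = -1388*(-63 + (-3 + 2)**2)/(-43 + 0) = -1388/(-43/(-63 + (-1)**2)) = -1388/(-43/(-63 + 1)) = -1388/(-43/(-62)) = -1388/((-1/62*(-43))) = -1388/43/62 = -1388*62/43 = -86056/43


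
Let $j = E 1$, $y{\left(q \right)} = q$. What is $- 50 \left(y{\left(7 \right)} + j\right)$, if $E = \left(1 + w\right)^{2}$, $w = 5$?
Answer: $-2150$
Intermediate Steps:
$E = 36$ ($E = \left(1 + 5\right)^{2} = 6^{2} = 36$)
$j = 36$ ($j = 36 \cdot 1 = 36$)
$- 50 \left(y{\left(7 \right)} + j\right) = - 50 \left(7 + 36\right) = \left(-50\right) 43 = -2150$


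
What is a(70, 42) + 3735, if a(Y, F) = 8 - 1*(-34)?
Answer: 3777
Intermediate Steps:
a(Y, F) = 42 (a(Y, F) = 8 + 34 = 42)
a(70, 42) + 3735 = 42 + 3735 = 3777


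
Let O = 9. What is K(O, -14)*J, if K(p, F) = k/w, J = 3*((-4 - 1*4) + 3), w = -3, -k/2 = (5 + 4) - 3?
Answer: -60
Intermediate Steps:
k = -12 (k = -2*((5 + 4) - 3) = -2*(9 - 3) = -2*6 = -12)
J = -15 (J = 3*((-4 - 4) + 3) = 3*(-8 + 3) = 3*(-5) = -15)
K(p, F) = 4 (K(p, F) = -12/(-3) = -12*(-⅓) = 4)
K(O, -14)*J = 4*(-15) = -60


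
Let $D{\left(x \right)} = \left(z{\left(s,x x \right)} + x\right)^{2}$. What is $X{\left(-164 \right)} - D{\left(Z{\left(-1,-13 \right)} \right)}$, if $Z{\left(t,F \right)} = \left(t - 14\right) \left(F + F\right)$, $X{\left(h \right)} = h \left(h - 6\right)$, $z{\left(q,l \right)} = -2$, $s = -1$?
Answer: $-122664$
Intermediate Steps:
$X{\left(h \right)} = h \left(-6 + h\right)$
$Z{\left(t,F \right)} = 2 F \left(-14 + t\right)$ ($Z{\left(t,F \right)} = \left(-14 + t\right) 2 F = 2 F \left(-14 + t\right)$)
$D{\left(x \right)} = \left(-2 + x\right)^{2}$
$X{\left(-164 \right)} - D{\left(Z{\left(-1,-13 \right)} \right)} = - 164 \left(-6 - 164\right) - \left(-2 + 2 \left(-13\right) \left(-14 - 1\right)\right)^{2} = \left(-164\right) \left(-170\right) - \left(-2 + 2 \left(-13\right) \left(-15\right)\right)^{2} = 27880 - \left(-2 + 390\right)^{2} = 27880 - 388^{2} = 27880 - 150544 = -122664$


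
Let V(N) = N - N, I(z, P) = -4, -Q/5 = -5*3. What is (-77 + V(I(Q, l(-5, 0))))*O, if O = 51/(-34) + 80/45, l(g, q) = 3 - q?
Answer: -385/18 ≈ -21.389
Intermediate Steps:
Q = 75 (Q = -(-25)*3 = -5*(-15) = 75)
V(N) = 0
O = 5/18 (O = 51*(-1/34) + 80*(1/45) = -3/2 + 16/9 = 5/18 ≈ 0.27778)
(-77 + V(I(Q, l(-5, 0))))*O = (-77 + 0)*(5/18) = -77*5/18 = -385/18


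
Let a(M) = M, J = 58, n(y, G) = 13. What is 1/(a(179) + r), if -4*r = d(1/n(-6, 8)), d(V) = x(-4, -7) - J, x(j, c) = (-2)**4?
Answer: 2/379 ≈ 0.0052770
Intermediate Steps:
x(j, c) = 16
d(V) = -42 (d(V) = 16 - 1*58 = 16 - 58 = -42)
r = 21/2 (r = -1/4*(-42) = 21/2 ≈ 10.500)
1/(a(179) + r) = 1/(179 + 21/2) = 1/(379/2) = 2/379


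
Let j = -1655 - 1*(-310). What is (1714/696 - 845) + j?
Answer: -761263/348 ≈ -2187.5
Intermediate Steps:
j = -1345 (j = -1655 + 310 = -1345)
(1714/696 - 845) + j = (1714/696 - 845) - 1345 = (1714*(1/696) - 845) - 1345 = (857/348 - 845) - 1345 = -293203/348 - 1345 = -761263/348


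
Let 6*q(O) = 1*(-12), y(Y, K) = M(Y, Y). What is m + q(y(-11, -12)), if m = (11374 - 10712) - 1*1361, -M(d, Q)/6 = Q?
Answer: -701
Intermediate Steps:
M(d, Q) = -6*Q
y(Y, K) = -6*Y
q(O) = -2 (q(O) = (1*(-12))/6 = (⅙)*(-12) = -2)
m = -699 (m = 662 - 1361 = -699)
m + q(y(-11, -12)) = -699 - 2 = -701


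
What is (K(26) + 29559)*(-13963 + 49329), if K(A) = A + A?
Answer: 1047222626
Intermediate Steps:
K(A) = 2*A
(K(26) + 29559)*(-13963 + 49329) = (2*26 + 29559)*(-13963 + 49329) = (52 + 29559)*35366 = 29611*35366 = 1047222626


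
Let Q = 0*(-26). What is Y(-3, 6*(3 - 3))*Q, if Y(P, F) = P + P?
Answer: 0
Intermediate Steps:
Y(P, F) = 2*P
Q = 0
Y(-3, 6*(3 - 3))*Q = (2*(-3))*0 = -6*0 = 0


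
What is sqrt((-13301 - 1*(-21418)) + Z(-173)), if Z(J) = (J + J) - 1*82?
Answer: sqrt(7689) ≈ 87.687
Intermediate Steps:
Z(J) = -82 + 2*J (Z(J) = 2*J - 82 = -82 + 2*J)
sqrt((-13301 - 1*(-21418)) + Z(-173)) = sqrt((-13301 - 1*(-21418)) + (-82 + 2*(-173))) = sqrt((-13301 + 21418) + (-82 - 346)) = sqrt(8117 - 428) = sqrt(7689)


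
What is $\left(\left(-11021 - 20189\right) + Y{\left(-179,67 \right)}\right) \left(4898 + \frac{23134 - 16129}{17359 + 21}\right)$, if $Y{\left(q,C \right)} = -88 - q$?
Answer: $- \frac{48168955821}{316} \approx -1.5243 \cdot 10^{8}$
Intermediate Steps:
$\left(\left(-11021 - 20189\right) + Y{\left(-179,67 \right)}\right) \left(4898 + \frac{23134 - 16129}{17359 + 21}\right) = \left(\left(-11021 - 20189\right) - -91\right) \left(4898 + \frac{23134 - 16129}{17359 + 21}\right) = \left(\left(-11021 - 20189\right) + \left(-88 + 179\right)\right) \left(4898 + \frac{7005}{17380}\right) = \left(-31210 + 91\right) \left(4898 + 7005 \cdot \frac{1}{17380}\right) = - 31119 \left(4898 + \frac{1401}{3476}\right) = \left(-31119\right) \frac{17026849}{3476} = - \frac{48168955821}{316}$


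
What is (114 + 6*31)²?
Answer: 90000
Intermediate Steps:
(114 + 6*31)² = (114 + 186)² = 300² = 90000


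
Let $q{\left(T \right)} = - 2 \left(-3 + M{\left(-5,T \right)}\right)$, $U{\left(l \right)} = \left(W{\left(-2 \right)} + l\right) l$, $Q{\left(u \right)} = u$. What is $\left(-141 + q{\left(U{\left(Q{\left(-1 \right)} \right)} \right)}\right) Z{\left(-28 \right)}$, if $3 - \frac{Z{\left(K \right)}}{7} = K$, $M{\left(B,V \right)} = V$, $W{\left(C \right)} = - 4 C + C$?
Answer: $-27125$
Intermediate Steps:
$W{\left(C \right)} = - 3 C$
$Z{\left(K \right)} = 21 - 7 K$
$U{\left(l \right)} = l \left(6 + l\right)$ ($U{\left(l \right)} = \left(\left(-3\right) \left(-2\right) + l\right) l = \left(6 + l\right) l = l \left(6 + l\right)$)
$q{\left(T \right)} = 6 - 2 T$ ($q{\left(T \right)} = - 2 \left(-3 + T\right) = 6 - 2 T$)
$\left(-141 + q{\left(U{\left(Q{\left(-1 \right)} \right)} \right)}\right) Z{\left(-28 \right)} = \left(-141 - \left(-6 + 2 \left(- (6 - 1)\right)\right)\right) \left(21 - -196\right) = \left(-141 - \left(-6 + 2 \left(\left(-1\right) 5\right)\right)\right) \left(21 + 196\right) = \left(-141 + \left(6 - -10\right)\right) 217 = \left(-141 + \left(6 + 10\right)\right) 217 = \left(-141 + 16\right) 217 = \left(-125\right) 217 = -27125$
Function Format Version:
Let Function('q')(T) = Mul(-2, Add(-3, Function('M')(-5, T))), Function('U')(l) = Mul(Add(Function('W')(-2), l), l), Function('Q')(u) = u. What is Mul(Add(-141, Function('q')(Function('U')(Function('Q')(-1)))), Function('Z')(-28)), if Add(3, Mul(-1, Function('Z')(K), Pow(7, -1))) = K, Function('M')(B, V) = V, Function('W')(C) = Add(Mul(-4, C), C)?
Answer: -27125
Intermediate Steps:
Function('W')(C) = Mul(-3, C)
Function('Z')(K) = Add(21, Mul(-7, K))
Function('U')(l) = Mul(l, Add(6, l)) (Function('U')(l) = Mul(Add(Mul(-3, -2), l), l) = Mul(Add(6, l), l) = Mul(l, Add(6, l)))
Function('q')(T) = Add(6, Mul(-2, T)) (Function('q')(T) = Mul(-2, Add(-3, T)) = Add(6, Mul(-2, T)))
Mul(Add(-141, Function('q')(Function('U')(Function('Q')(-1)))), Function('Z')(-28)) = Mul(Add(-141, Add(6, Mul(-2, Mul(-1, Add(6, -1))))), Add(21, Mul(-7, -28))) = Mul(Add(-141, Add(6, Mul(-2, Mul(-1, 5)))), Add(21, 196)) = Mul(Add(-141, Add(6, Mul(-2, -5))), 217) = Mul(Add(-141, Add(6, 10)), 217) = Mul(Add(-141, 16), 217) = Mul(-125, 217) = -27125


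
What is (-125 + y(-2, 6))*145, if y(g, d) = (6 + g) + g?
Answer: -17835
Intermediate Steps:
y(g, d) = 6 + 2*g
(-125 + y(-2, 6))*145 = (-125 + (6 + 2*(-2)))*145 = (-125 + (6 - 4))*145 = (-125 + 2)*145 = -123*145 = -17835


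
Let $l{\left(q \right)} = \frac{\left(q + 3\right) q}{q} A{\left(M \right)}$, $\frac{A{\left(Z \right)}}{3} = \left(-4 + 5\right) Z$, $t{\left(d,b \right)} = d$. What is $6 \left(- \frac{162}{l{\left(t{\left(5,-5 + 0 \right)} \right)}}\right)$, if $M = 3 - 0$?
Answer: $- \frac{27}{2} \approx -13.5$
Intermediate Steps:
$M = 3$ ($M = 3 + 0 = 3$)
$A{\left(Z \right)} = 3 Z$ ($A{\left(Z \right)} = 3 \left(-4 + 5\right) Z = 3 \cdot 1 Z = 3 Z$)
$l{\left(q \right)} = 27 + 9 q$ ($l{\left(q \right)} = \frac{\left(q + 3\right) q}{q} 3 \cdot 3 = \frac{\left(3 + q\right) q}{q} 9 = \frac{q \left(3 + q\right)}{q} 9 = \left(3 + q\right) 9 = 27 + 9 q$)
$6 \left(- \frac{162}{l{\left(t{\left(5,-5 + 0 \right)} \right)}}\right) = 6 \left(- \frac{162}{27 + 9 \cdot 5}\right) = 6 \left(- \frac{162}{27 + 45}\right) = 6 \left(- \frac{162}{72}\right) = 6 \left(\left(-162\right) \frac{1}{72}\right) = 6 \left(- \frac{9}{4}\right) = - \frac{27}{2}$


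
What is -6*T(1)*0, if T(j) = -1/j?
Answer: 0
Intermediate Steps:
-6*T(1)*0 = -(-6)/1*0 = -(-6)*0 = -6*(-1)*0 = 6*0 = 0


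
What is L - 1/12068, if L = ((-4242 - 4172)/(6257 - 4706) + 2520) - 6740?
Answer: -79089256663/18717468 ≈ -4225.4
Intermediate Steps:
L = -6553634/1551 (L = (-8414/1551 + 2520) - 6740 = 3900106/1551 - 6740 = -6553634/1551 ≈ -4225.4)
L - 1/12068 = -6553634/1551 - 1/12068 = -79089256663/18717468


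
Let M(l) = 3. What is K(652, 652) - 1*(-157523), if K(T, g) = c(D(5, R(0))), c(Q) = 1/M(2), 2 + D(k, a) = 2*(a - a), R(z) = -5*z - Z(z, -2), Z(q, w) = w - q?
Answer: 472570/3 ≈ 1.5752e+5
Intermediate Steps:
R(z) = 2 - 4*z (R(z) = -5*z - (-2 - z) = -5*z + (2 + z) = 2 - 4*z)
D(k, a) = -2 (D(k, a) = -2 + 2*(a - a) = -2 + 2*0 = -2 + 0 = -2)
c(Q) = ⅓ (c(Q) = 1/3 = ⅓)
K(T, g) = ⅓
K(652, 652) - 1*(-157523) = ⅓ - 1*(-157523) = ⅓ + 157523 = 472570/3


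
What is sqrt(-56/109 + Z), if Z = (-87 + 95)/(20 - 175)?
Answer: 4*I*sqrt(10086315)/16895 ≈ 0.75191*I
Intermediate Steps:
Z = -8/155 (Z = 8/(-155) = 8*(-1/155) = -8/155 ≈ -0.051613)
sqrt(-56/109 + Z) = sqrt(-56/109 - 8/155) = sqrt(-9552/16895) = 4*I*sqrt(10086315)/16895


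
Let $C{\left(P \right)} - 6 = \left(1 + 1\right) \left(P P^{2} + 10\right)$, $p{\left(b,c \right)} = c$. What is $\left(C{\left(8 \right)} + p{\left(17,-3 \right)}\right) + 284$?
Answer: $1331$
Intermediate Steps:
$C{\left(P \right)} = 26 + 2 P^{3}$ ($C{\left(P \right)} = 6 + \left(1 + 1\right) \left(P P^{2} + 10\right) = 6 + 2 \left(P^{3} + 10\right) = 6 + 2 \left(10 + P^{3}\right) = 6 + \left(20 + 2 P^{3}\right) = 26 + 2 P^{3}$)
$\left(C{\left(8 \right)} + p{\left(17,-3 \right)}\right) + 284 = \left(\left(26 + 2 \cdot 8^{3}\right) - 3\right) + 284 = \left(\left(26 + 2 \cdot 512\right) - 3\right) + 284 = \left(\left(26 + 1024\right) - 3\right) + 284 = \left(1050 - 3\right) + 284 = 1047 + 284 = 1331$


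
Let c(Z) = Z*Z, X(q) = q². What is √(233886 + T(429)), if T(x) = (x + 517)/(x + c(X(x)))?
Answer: √299833602037703904885/35804535 ≈ 483.62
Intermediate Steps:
c(Z) = Z²
T(x) = (517 + x)/(x + x⁴) (T(x) = (x + 517)/(x + (x²)²) = (517 + x)/(x + x⁴))
√(233886 + T(429)) = √(233886 + (517 + 429)/(429 + 429⁴)) = √(233886 + 946/(429 + 33871089681)) = √(233886 + 946/33871090110) = √(233886 + (1/33871090110)*946) = √(233886 + 1/35804535) = √(8374179473011/35804535) = √299833602037703904885/35804535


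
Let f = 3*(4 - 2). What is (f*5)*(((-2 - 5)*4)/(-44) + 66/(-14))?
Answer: -9420/77 ≈ -122.34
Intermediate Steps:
f = 6 (f = 3*2 = 6)
(f*5)*(((-2 - 5)*4)/(-44) + 66/(-14)) = (6*5)*(((-2 - 5)*4)/(-44) + 66/(-14)) = 30*(-7*4*(-1/44) + 66*(-1/14)) = 30*(-28*(-1/44) - 33/7) = 30*(7/11 - 33/7) = 30*(-314/77) = -9420/77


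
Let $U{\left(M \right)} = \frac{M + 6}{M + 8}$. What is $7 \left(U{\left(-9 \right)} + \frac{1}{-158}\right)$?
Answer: $\frac{3311}{158} \approx 20.956$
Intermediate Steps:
$U{\left(M \right)} = \frac{6 + M}{8 + M}$
$7 \left(U{\left(-9 \right)} + \frac{1}{-158}\right) = 7 \left(\frac{6 - 9}{8 - 9} + \frac{1}{-158}\right) = 7 \left(\frac{1}{-1} \left(-3\right) - \frac{1}{158}\right) = 7 \left(\left(-1\right) \left(-3\right) - \frac{1}{158}\right) = 7 \left(3 - \frac{1}{158}\right) = 7 \cdot \frac{473}{158} = \frac{3311}{158}$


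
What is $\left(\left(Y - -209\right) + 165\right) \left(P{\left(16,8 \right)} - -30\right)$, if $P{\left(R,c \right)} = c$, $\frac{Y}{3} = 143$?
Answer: $30514$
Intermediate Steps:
$Y = 429$ ($Y = 3 \cdot 143 = 429$)
$\left(\left(Y - -209\right) + 165\right) \left(P{\left(16,8 \right)} - -30\right) = \left(\left(429 - -209\right) + 165\right) \left(8 - -30\right) = \left(\left(429 + 209\right) + 165\right) \left(8 + \left(-102 + 132\right)\right) = \left(638 + 165\right) \left(8 + 30\right) = 803 \cdot 38 = 30514$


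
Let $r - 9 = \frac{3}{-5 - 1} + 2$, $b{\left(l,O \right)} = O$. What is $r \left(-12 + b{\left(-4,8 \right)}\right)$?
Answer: $-42$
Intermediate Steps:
$r = \frac{21}{2}$ ($r = 9 + \left(\frac{3}{-5 - 1} + 2\right) = 9 + \left(\frac{3}{-6} + 2\right) = 9 + \left(3 \left(- \frac{1}{6}\right) + 2\right) = 9 + \left(- \frac{1}{2} + 2\right) = 9 + \frac{3}{2} = \frac{21}{2} \approx 10.5$)
$r \left(-12 + b{\left(-4,8 \right)}\right) = \frac{21 \left(-12 + 8\right)}{2} = \frac{21}{2} \left(-4\right) = -42$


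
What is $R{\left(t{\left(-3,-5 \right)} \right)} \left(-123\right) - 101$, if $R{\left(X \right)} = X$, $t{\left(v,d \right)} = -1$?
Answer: $22$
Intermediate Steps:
$R{\left(t{\left(-3,-5 \right)} \right)} \left(-123\right) - 101 = \left(-1\right) \left(-123\right) - 101 = 123 - 101 = 22$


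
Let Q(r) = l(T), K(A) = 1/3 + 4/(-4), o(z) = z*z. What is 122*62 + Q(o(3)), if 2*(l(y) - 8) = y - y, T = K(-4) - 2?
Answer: 7572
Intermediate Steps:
o(z) = z**2
K(A) = -2/3 (K(A) = 1*(1/3) + 4*(-1/4) = 1/3 - 1 = -2/3)
T = -8/3 (T = -2/3 - 2 = -8/3 ≈ -2.6667)
l(y) = 8 (l(y) = 8 + (y - y)/2 = 8 + (1/2)*0 = 8 + 0 = 8)
Q(r) = 8
122*62 + Q(o(3)) = 122*62 + 8 = 7564 + 8 = 7572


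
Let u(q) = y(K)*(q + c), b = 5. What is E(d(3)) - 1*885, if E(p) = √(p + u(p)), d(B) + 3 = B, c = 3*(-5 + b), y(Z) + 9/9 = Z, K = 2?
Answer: -885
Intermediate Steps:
y(Z) = -1 + Z
c = 0 (c = 3*(-5 + 5) = 3*0 = 0)
u(q) = q (u(q) = (-1 + 2)*(q + 0) = 1*q = q)
d(B) = -3 + B
E(p) = √2*√p (E(p) = √(p + p) = √(2*p) = √2*√p)
E(d(3)) - 1*885 = √2*√(-3 + 3) - 1*885 = √2*√0 - 885 = √2*0 - 885 = 0 - 885 = -885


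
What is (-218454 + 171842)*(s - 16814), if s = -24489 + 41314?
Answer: -512732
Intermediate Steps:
s = 16825
(-218454 + 171842)*(s - 16814) = (-218454 + 171842)*(16825 - 16814) = -46612*11 = -512732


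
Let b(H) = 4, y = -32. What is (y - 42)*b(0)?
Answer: -296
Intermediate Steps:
(y - 42)*b(0) = (-32 - 42)*4 = -74*4 = -296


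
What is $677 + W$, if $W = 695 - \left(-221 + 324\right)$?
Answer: $1269$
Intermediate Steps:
$W = 592$ ($W = 695 - 103 = 592$)
$677 + W = 677 + 592 = 1269$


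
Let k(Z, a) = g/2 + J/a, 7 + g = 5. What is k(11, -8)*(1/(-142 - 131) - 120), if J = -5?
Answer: 32761/728 ≈ 45.001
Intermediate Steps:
g = -2 (g = -7 + 5 = -2)
k(Z, a) = -1 - 5/a (k(Z, a) = -2/2 - 5/a = -2*½ - 5/a = -1 - 5/a)
k(11, -8)*(1/(-142 - 131) - 120) = ((-5 - 1*(-8))/(-8))*(1/(-142 - 131) - 120) = (-(-5 + 8)/8)*(1/(-273) - 120) = (-⅛*3)*(-1/273 - 120) = -3/8*(-32761/273) = 32761/728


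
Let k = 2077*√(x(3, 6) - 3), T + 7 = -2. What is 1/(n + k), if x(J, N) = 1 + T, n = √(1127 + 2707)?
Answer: 1/(3*√426 + 2077*I*√11) ≈ 1.305e-6 - 0.00014516*I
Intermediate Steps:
T = -9 (T = -7 - 2 = -9)
n = 3*√426 (n = √3834 = 3*√426 ≈ 61.919)
x(J, N) = -8 (x(J, N) = 1 - 9 = -8)
k = 2077*I*√11 (k = 2077*√(-8 - 3) = 2077*√(-11) = 2077*(I*√11) = 2077*I*√11 ≈ 6888.6*I)
1/(n + k) = 1/(3*√426 + 2077*I*√11)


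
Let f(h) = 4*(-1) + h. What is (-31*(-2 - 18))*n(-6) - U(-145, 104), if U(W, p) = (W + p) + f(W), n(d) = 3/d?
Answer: -120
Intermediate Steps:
f(h) = -4 + h
U(W, p) = -4 + p + 2*W (U(W, p) = (W + p) + (-4 + W) = -4 + p + 2*W)
(-31*(-2 - 18))*n(-6) - U(-145, 104) = (-31*(-2 - 18))*(3/(-6)) - (-4 + 104 + 2*(-145)) = (-31*(-20))*(3*(-1/6)) - (-4 + 104 - 290) = 620*(-1/2) - 1*(-190) = -310 + 190 = -120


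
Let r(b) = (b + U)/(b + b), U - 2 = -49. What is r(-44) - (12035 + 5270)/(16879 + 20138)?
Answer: 1845707/3257496 ≈ 0.56660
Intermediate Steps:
U = -47 (U = 2 - 49 = -47)
r(b) = (-47 + b)/(2*b) (r(b) = (b - 47)/(b + b) = (-47 + b)/((2*b)) = (-47 + b)*(1/(2*b)) = (-47 + b)/(2*b))
r(-44) - (12035 + 5270)/(16879 + 20138) = (1/2)*(-47 - 44)/(-44) - (12035 + 5270)/(16879 + 20138) = (1/2)*(-1/44)*(-91) - 17305/37017 = 91/88 - 17305/37017 = 1845707/3257496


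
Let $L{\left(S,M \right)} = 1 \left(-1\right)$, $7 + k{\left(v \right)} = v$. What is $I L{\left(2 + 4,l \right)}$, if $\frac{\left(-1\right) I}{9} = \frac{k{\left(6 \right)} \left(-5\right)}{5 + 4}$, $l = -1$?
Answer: $5$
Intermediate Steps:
$k{\left(v \right)} = -7 + v$
$L{\left(S,M \right)} = -1$
$I = -5$ ($I = - 9 \frac{\left(-7 + 6\right) \left(-5\right)}{5 + 4} = - 9 \frac{\left(-1\right) \left(-5\right)}{9} = - 9 \cdot 5 \cdot \frac{1}{9} = \left(-9\right) \frac{5}{9} = -5$)
$I L{\left(2 + 4,l \right)} = \left(-5\right) \left(-1\right) = 5$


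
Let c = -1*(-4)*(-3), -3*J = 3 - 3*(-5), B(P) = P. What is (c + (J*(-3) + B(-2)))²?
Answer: 16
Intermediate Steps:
J = -6 (J = -(3 - 3*(-5))/3 = -(3 + 15)/3 = -⅓*18 = -6)
c = -12 (c = 4*(-3) = -12)
(c + (J*(-3) + B(-2)))² = (-12 + (-6*(-3) - 2))² = (-12 + (18 - 2))² = (-12 + 16)² = 4² = 16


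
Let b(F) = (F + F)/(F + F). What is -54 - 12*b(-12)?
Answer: -66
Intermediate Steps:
b(F) = 1 (b(F) = (2*F)/((2*F)) = (2*F)*(1/(2*F)) = 1)
-54 - 12*b(-12) = -54 - 12*1 = -54 - 12 = -66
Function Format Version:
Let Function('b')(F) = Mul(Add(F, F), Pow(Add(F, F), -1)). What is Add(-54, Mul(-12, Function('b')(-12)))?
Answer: -66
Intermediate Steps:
Function('b')(F) = 1 (Function('b')(F) = Mul(Mul(2, F), Pow(Mul(2, F), -1)) = Mul(Mul(2, F), Mul(Rational(1, 2), Pow(F, -1))) = 1)
Add(-54, Mul(-12, Function('b')(-12))) = Add(-54, Mul(-12, 1)) = Add(-54, -12) = -66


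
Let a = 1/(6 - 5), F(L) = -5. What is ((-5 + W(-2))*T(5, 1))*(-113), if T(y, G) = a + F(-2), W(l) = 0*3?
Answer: -2260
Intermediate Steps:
W(l) = 0
a = 1 (a = 1/1 = 1)
T(y, G) = -4 (T(y, G) = 1 - 5 = -4)
((-5 + W(-2))*T(5, 1))*(-113) = ((-5 + 0)*(-4))*(-113) = -5*(-4)*(-113) = 20*(-113) = -2260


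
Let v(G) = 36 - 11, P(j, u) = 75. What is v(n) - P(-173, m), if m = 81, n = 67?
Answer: -50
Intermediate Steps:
v(G) = 25
v(n) - P(-173, m) = 25 - 1*75 = 25 - 75 = -50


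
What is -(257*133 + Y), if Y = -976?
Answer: -33205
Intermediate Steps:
-(257*133 + Y) = -(257*133 - 976) = -(34181 - 976) = -1*33205 = -33205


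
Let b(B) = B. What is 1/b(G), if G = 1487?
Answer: 1/1487 ≈ 0.00067249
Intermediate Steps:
1/b(G) = 1/1487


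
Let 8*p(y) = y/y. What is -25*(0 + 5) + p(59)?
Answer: -999/8 ≈ -124.88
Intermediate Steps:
p(y) = ⅛ (p(y) = (y/y)/8 = (⅛)*1 = ⅛)
-25*(0 + 5) + p(59) = -25*(0 + 5) + ⅛ = -25*5 + ⅛ = -125 + ⅛ = -999/8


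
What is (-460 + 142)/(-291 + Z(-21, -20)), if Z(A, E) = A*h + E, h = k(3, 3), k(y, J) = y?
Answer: 159/187 ≈ 0.85027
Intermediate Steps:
h = 3
Z(A, E) = E + 3*A (Z(A, E) = A*3 + E = 3*A + E = E + 3*A)
(-460 + 142)/(-291 + Z(-21, -20)) = (-460 + 142)/(-291 + (-20 + 3*(-21))) = -318/(-291 + (-20 - 63)) = -318/(-291 - 83) = -318/(-374) = -318*(-1/374) = 159/187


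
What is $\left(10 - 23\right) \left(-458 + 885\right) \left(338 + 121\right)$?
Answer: $-2547909$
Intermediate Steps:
$\left(10 - 23\right) \left(-458 + 885\right) \left(338 + 121\right) = - 13 \cdot 427 \cdot 459 = \left(-13\right) 195993 = -2547909$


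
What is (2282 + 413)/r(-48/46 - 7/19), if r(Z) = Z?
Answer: -1177715/617 ≈ -1908.8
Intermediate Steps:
(2282 + 413)/r(-48/46 - 7/19) = (2282 + 413)/(-48/46 - 7/19) = 2695/(-48*1/46 - 7*1/19) = 2695/(-24/23 - 7/19) = 2695/(-617/437) = 2695*(-437/617) = -1177715/617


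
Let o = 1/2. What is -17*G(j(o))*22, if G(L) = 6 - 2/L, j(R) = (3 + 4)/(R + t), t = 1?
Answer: -14586/7 ≈ -2083.7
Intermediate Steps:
o = ½ ≈ 0.50000
j(R) = 7/(1 + R) (j(R) = (3 + 4)/(R + 1) = 7/(1 + R))
G(L) = 6 - 2/L
-17*G(j(o))*22 = -17*(6 - 2/(7/(1 + ½)))*22 = -17*(6 - 2/(7/(3/2)))*22 = -17*(6 - 2/(7*(⅔)))*22 = -17*(6 - 2/14/3)*22 = -17*(6 - 2*3/14)*22 = -17*(6 - 3/7)*22 = -17*39/7*22 = -663/7*22 = -14586/7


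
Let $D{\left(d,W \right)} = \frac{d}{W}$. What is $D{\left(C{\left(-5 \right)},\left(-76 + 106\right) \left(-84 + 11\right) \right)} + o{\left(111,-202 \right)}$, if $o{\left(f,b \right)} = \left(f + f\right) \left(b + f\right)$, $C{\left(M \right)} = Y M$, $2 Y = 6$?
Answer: $- \frac{2949491}{146} \approx -20202.0$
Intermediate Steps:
$Y = 3$ ($Y = \frac{1}{2} \cdot 6 = 3$)
$C{\left(M \right)} = 3 M$
$o{\left(f,b \right)} = 2 f \left(b + f\right)$
$D{\left(C{\left(-5 \right)},\left(-76 + 106\right) \left(-84 + 11\right) \right)} + o{\left(111,-202 \right)} = \frac{3 \left(-5\right)}{\left(-76 + 106\right) \left(-84 + 11\right)} + 2 \cdot 111 \left(-202 + 111\right) = - \frac{15}{30 \left(-73\right)} + 2 \cdot 111 \left(-91\right) = - \frac{15}{-2190} - 20202 = \left(-15\right) \left(- \frac{1}{2190}\right) - 20202 = \frac{1}{146} - 20202 = - \frac{2949491}{146}$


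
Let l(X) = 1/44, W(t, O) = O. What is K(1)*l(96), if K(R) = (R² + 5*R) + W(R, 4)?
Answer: 5/22 ≈ 0.22727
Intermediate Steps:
l(X) = 1/44
K(R) = 4 + R² + 5*R (K(R) = (R² + 5*R) + 4 = 4 + R² + 5*R)
K(1)*l(96) = (4 + 1² + 5*1)*(1/44) = (4 + 1 + 5)*(1/44) = 10*(1/44) = 5/22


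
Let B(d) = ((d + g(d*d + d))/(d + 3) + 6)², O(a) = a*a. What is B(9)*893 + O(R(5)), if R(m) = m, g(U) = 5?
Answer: 1652057/36 ≈ 45891.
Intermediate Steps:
O(a) = a²
B(d) = (6 + (5 + d)/(3 + d))² (B(d) = ((d + 5)/(d + 3) + 6)² = ((5 + d)/(3 + d) + 6)² = (6 + (5 + d)/(3 + d))²)
B(9)*893 + O(R(5)) = ((23 + 7*9)²/(3 + 9)²)*893 + 5² = ((23 + 63)²/12²)*893 + 25 = ((1/144)*86²)*893 + 25 = ((1/144)*7396)*893 + 25 = (1849/36)*893 + 25 = 1651157/36 + 25 = 1652057/36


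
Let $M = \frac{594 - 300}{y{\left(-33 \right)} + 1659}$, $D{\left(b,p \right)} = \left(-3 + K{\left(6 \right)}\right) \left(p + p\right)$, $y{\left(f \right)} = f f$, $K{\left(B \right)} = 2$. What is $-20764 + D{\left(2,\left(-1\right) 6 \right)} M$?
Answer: $- \frac{4754662}{229} \approx -20763.0$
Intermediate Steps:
$y{\left(f \right)} = f^{2}$
$D{\left(b,p \right)} = - 2 p$ ($D{\left(b,p \right)} = \left(-3 + 2\right) \left(p + p\right) = - 2 p$)
$M = \frac{49}{458}$ ($M = \frac{594 - 300}{\left(-33\right)^{2} + 1659} = \frac{294}{1089 + 1659} = \frac{294}{2748} = 294 \cdot \frac{1}{2748} = \frac{49}{458} \approx 0.10699$)
$-20764 + D{\left(2,\left(-1\right) 6 \right)} M = -20764 + - 2 \left(\left(-1\right) 6\right) \frac{49}{458} = -20764 + \left(-2\right) \left(-6\right) \frac{49}{458} = -20764 + 12 \cdot \frac{49}{458} = -20764 + \frac{294}{229} = - \frac{4754662}{229}$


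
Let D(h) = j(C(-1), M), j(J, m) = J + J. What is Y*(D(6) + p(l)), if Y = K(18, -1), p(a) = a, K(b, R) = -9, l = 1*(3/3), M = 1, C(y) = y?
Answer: 9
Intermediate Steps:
l = 1 (l = 1*(3*(1/3)) = 1*1 = 1)
j(J, m) = 2*J
D(h) = -2 (D(h) = 2*(-1) = -2)
Y = -9
Y*(D(6) + p(l)) = -9*(-2 + 1) = -9*(-1) = 9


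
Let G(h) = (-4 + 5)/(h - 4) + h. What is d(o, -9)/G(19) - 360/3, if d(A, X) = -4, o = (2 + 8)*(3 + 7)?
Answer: -17190/143 ≈ -120.21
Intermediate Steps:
o = 100 (o = 10*10 = 100)
G(h) = h + 1/(-4 + h) (G(h) = 1/(-4 + h) + h = h + 1/(-4 + h))
d(o, -9)/G(19) - 360/3 = -4*(-4 + 19)/(1 + 19**2 - 4*19) - 360/3 = -4*15/(1 + 361 - 76) - 360*1/3 = -4/((1/15)*286) - 120 = -4/286/15 - 120 = -4*15/286 - 120 = -30/143 - 120 = -17190/143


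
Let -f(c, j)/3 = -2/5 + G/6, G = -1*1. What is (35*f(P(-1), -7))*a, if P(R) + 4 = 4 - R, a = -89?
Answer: -10591/2 ≈ -5295.5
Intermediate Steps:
G = -1
P(R) = -R (P(R) = -4 + (4 - R) = -R)
f(c, j) = 17/10 (f(c, j) = -3*(-2/5 - 1/6) = -3*(-2*⅕ - 1*⅙) = -3*(-⅖ - ⅙) = -3*(-17/30) = 17/10)
(35*f(P(-1), -7))*a = (35*(17/10))*(-89) = (119/2)*(-89) = -10591/2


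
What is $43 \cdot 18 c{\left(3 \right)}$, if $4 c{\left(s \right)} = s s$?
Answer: $\frac{3483}{2} \approx 1741.5$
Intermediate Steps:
$c{\left(s \right)} = \frac{s^{2}}{4}$ ($c{\left(s \right)} = \frac{s s}{4} = \frac{s^{2}}{4}$)
$43 \cdot 18 c{\left(3 \right)} = 43 \cdot 18 \frac{3^{2}}{4} = 774 \cdot \frac{1}{4} \cdot 9 = 774 \cdot \frac{9}{4} = \frac{3483}{2}$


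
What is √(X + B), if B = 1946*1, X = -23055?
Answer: I*√21109 ≈ 145.29*I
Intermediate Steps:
B = 1946
√(X + B) = √(-23055 + 1946) = √(-21109) = I*√21109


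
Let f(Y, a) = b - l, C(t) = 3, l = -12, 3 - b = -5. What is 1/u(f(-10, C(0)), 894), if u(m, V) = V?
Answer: 1/894 ≈ 0.0011186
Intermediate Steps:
b = 8 (b = 3 - 1*(-5) = 3 + 5 = 8)
f(Y, a) = 20 (f(Y, a) = 8 - 1*(-12) = 8 + 12 = 20)
1/u(f(-10, C(0)), 894) = 1/894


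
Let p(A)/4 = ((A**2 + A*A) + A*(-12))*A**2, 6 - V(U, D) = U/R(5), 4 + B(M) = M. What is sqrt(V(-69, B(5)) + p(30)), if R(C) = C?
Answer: 3*sqrt(14400055)/5 ≈ 2276.8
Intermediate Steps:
B(M) = -4 + M
V(U, D) = 6 - U/5
p(A) = 4*A**2*(-12*A + 2*A**2) (p(A) = 4*(((A**2 + A*A) + A*(-12))*A**2) = 4*(((A**2 + A**2) - 12*A)*A**2) = 4*((2*A**2 - 12*A)*A**2) = 4*((-12*A + 2*A**2)*A**2) = 4*(A**2*(-12*A + 2*A**2)) = 4*A**2*(-12*A + 2*A**2))
sqrt(V(-69, B(5)) + p(30)) = sqrt((6 - 1/5*(-69)) + 8*30**3*(-6 + 30)) = sqrt((6 + 69/5) + 8*27000*24) = sqrt(99/5 + 5184000) = sqrt(25920099/5) = 3*sqrt(14400055)/5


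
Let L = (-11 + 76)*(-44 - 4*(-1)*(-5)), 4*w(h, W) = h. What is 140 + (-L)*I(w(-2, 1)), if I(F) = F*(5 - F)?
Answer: -11300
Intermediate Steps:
w(h, W) = h/4
L = -4160 (L = 65*(-44 + 4*(-5)) = 65*(-44 - 20) = 65*(-64) = -4160)
140 + (-L)*I(w(-2, 1)) = 140 + (-1*(-4160))*(((¼)*(-2))*(5 - (-2)/4)) = 140 + 4160*(-(5 - 1*(-½))/2) = 140 + 4160*(-(5 + ½)/2) = 140 + 4160*(-½*11/2) = 140 + 4160*(-11/4) = 140 - 11440 = -11300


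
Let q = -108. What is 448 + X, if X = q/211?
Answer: 94420/211 ≈ 447.49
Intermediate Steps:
X = -108/211 ≈ -0.51185
448 + X = 448 - 108/211 = 94420/211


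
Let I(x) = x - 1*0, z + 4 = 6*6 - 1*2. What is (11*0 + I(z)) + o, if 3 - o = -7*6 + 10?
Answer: 65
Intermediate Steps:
z = 30 (z = -4 + (6*6 - 1*2) = -4 + (36 - 2) = -4 + 34 = 30)
I(x) = x (I(x) = x + 0 = x)
o = 35 (o = 3 - (-7*6 + 10) = 3 - (-42 + 10) = 3 - 1*(-32) = 3 + 32 = 35)
(11*0 + I(z)) + o = (11*0 + 30) + 35 = (0 + 30) + 35 = 30 + 35 = 65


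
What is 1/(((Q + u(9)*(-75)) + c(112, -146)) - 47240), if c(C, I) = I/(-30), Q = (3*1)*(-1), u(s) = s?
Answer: -15/718697 ≈ -2.0871e-5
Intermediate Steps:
Q = -3 (Q = 3*(-1) = -3)
c(C, I) = -I/30 (c(C, I) = I*(-1/30) = -I/30)
1/(((Q + u(9)*(-75)) + c(112, -146)) - 47240) = 1/(((-3 + 9*(-75)) - 1/30*(-146)) - 47240) = 1/(((-3 - 675) + 73/15) - 47240) = 1/((-678 + 73/15) - 47240) = 1/(-10097/15 - 47240) = 1/(-718697/15) = -15/718697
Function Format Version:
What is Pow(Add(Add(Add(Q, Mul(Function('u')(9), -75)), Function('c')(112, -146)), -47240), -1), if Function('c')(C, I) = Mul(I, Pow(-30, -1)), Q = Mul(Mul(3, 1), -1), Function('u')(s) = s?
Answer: Rational(-15, 718697) ≈ -2.0871e-5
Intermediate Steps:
Q = -3 (Q = Mul(3, -1) = -3)
Function('c')(C, I) = Mul(Rational(-1, 30), I) (Function('c')(C, I) = Mul(I, Rational(-1, 30)) = Mul(Rational(-1, 30), I))
Pow(Add(Add(Add(Q, Mul(Function('u')(9), -75)), Function('c')(112, -146)), -47240), -1) = Pow(Add(Add(Add(-3, Mul(9, -75)), Mul(Rational(-1, 30), -146)), -47240), -1) = Pow(Add(Add(Add(-3, -675), Rational(73, 15)), -47240), -1) = Pow(Add(Add(-678, Rational(73, 15)), -47240), -1) = Pow(Add(Rational(-10097, 15), -47240), -1) = Pow(Rational(-718697, 15), -1) = Rational(-15, 718697)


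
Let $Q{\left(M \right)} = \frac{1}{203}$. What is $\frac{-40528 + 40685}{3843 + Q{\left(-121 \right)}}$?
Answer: $\frac{31871}{780130} \approx 0.040853$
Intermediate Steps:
$Q{\left(M \right)} = \frac{1}{203}$
$\frac{-40528 + 40685}{3843 + Q{\left(-121 \right)}} = \frac{-40528 + 40685}{3843 + \frac{1}{203}} = \frac{157}{\frac{780130}{203}} = 157 \cdot \frac{203}{780130} = \frac{31871}{780130}$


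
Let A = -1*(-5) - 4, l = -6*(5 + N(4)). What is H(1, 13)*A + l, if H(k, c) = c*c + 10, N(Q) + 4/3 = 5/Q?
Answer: 299/2 ≈ 149.50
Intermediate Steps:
N(Q) = -4/3 + 5/Q
H(k, c) = 10 + c**2 (H(k, c) = c**2 + 10 = 10 + c**2)
l = -59/2 (l = -6*(5 + (-4/3 + 5/4)) = -6*(5 - 1/12) = -6*59/12 = -59/2 ≈ -29.500)
A = 1 (A = 5 - 4 = 1)
H(1, 13)*A + l = (10 + 13**2)*1 - 59/2 = (10 + 169)*1 - 59/2 = 179*1 - 59/2 = 179 - 59/2 = 299/2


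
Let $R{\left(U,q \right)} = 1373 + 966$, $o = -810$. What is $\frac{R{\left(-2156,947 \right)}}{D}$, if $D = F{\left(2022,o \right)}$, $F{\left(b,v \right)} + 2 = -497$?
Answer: $- \frac{2339}{499} \approx -4.6874$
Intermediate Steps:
$F{\left(b,v \right)} = -499$ ($F{\left(b,v \right)} = -2 - 497 = -499$)
$D = -499$
$R{\left(U,q \right)} = 2339$
$\frac{R{\left(-2156,947 \right)}}{D} = \frac{2339}{-499} = 2339 \left(- \frac{1}{499}\right) = - \frac{2339}{499}$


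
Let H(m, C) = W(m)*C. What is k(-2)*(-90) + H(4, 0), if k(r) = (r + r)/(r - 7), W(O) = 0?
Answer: -40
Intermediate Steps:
k(r) = 2*r/(-7 + r) (k(r) = (2*r)/(-7 + r) = 2*r/(-7 + r))
H(m, C) = 0 (H(m, C) = 0*C = 0)
k(-2)*(-90) + H(4, 0) = (2*(-2)/(-7 - 2))*(-90) + 0 = (2*(-2)/(-9))*(-90) + 0 = (2*(-2)*(-⅑))*(-90) + 0 = (4/9)*(-90) + 0 = -40 + 0 = -40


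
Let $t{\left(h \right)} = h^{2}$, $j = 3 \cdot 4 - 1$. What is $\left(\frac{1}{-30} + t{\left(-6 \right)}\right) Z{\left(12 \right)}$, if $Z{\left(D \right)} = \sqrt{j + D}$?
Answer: $\frac{1079 \sqrt{23}}{30} \approx 172.49$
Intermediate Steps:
$j = 11$ ($j = 12 - 1 = 11$)
$Z{\left(D \right)} = \sqrt{11 + D}$
$\left(\frac{1}{-30} + t{\left(-6 \right)}\right) Z{\left(12 \right)} = \left(\frac{1}{-30} + \left(-6\right)^{2}\right) \sqrt{11 + 12} = \left(- \frac{1}{30} + 36\right) \sqrt{23} = \frac{1079 \sqrt{23}}{30}$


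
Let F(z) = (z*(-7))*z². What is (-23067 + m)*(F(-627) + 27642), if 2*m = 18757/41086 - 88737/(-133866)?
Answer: -6080647744807165731185/152778291 ≈ -3.9800e+13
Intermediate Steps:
F(z) = -7*z³ (F(z) = (-7*z)*z² = -7*z³)
m = 256532206/458334873 (m = (18757/41086 - 88737/(-133866))/2 = (18757*(1/41086) - 88737*(-1/133866))/2 = (18757/41086 + 29579/44622)/2 = (½)*(513064412/458334873) = 256532206/458334873 ≈ 0.55970)
(-23067 + m)*(F(-627) + 27642) = (-23067 + 256532206/458334873)*(-7*(-627)³ + 27642) = -10572153983285*(-7*(-246491883) + 27642)/458334873 = -10572153983285*(1725443181 + 27642)/458334873 = -10572153983285/458334873*1725470823 = -6080647744807165731185/152778291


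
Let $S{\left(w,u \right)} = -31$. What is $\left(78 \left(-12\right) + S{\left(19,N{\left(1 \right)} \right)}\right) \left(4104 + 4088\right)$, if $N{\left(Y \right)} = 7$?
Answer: $-7921664$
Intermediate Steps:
$\left(78 \left(-12\right) + S{\left(19,N{\left(1 \right)} \right)}\right) \left(4104 + 4088\right) = \left(78 \left(-12\right) - 31\right) \left(4104 + 4088\right) = \left(-936 - 31\right) 8192 = \left(-967\right) 8192 = -7921664$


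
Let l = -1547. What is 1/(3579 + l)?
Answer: 1/2032 ≈ 0.00049213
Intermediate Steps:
1/(3579 + l) = 1/(3579 - 1547) = 1/2032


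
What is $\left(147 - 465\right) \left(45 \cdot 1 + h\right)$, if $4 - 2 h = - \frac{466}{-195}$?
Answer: $- \frac{946792}{65} \approx -14566.0$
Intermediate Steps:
$h = \frac{157}{195}$ ($h = 2 - \frac{\left(-466\right) \frac{1}{-195}}{2} = 2 - \frac{\left(-466\right) \left(- \frac{1}{195}\right)}{2} = 2 - \frac{233}{195} = \frac{157}{195} \approx 0.80513$)
$\left(147 - 465\right) \left(45 \cdot 1 + h\right) = \left(147 - 465\right) \left(45 \cdot 1 + \frac{157}{195}\right) = - 318 \left(45 + \frac{157}{195}\right) = \left(-318\right) \frac{8932}{195} = - \frac{946792}{65}$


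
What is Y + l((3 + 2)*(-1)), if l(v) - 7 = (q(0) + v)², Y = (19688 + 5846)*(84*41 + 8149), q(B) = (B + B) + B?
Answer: 296015694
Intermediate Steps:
q(B) = 3*B (q(B) = 2*B + B = 3*B)
Y = 296015662 (Y = 25534*(3444 + 8149) = 25534*11593 = 296015662)
l(v) = 7 + v² (l(v) = 7 + (3*0 + v)² = 7 + (0 + v)² = 7 + v²)
Y + l((3 + 2)*(-1)) = 296015662 + (7 + ((3 + 2)*(-1))²) = 296015662 + (7 + (5*(-1))²) = 296015662 + (7 + (-5)²) = 296015662 + (7 + 25) = 296015662 + 32 = 296015694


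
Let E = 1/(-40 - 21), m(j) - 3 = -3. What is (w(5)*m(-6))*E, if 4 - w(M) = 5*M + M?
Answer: 0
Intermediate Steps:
m(j) = 0 (m(j) = 3 - 3 = 0)
w(M) = 4 - 6*M (w(M) = 4 - (5*M + M) = 4 - 6*M)
E = -1/61 (E = 1/(-61) = -1/61 ≈ -0.016393)
(w(5)*m(-6))*E = ((4 - 6*5)*0)*(-1/61) = ((4 - 30)*0)*(-1/61) = -26*0*(-1/61) = 0*(-1/61) = 0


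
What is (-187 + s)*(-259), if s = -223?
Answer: 106190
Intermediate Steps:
(-187 + s)*(-259) = (-187 - 223)*(-259) = -410*(-259) = 106190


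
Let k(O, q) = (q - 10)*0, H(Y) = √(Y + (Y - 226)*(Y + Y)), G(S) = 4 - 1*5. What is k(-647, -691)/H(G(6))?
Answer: 0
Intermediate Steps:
G(S) = -1 (G(S) = 4 - 5 = -1)
H(Y) = √(Y + 2*Y*(-226 + Y)) (H(Y) = √(Y + (-226 + Y)*(2*Y)) = √(Y + 2*Y*(-226 + Y)))
k(O, q) = 0 (k(O, q) = (-10 + q)*0 = 0)
k(-647, -691)/H(G(6)) = 0/(√(-(-451 + 2*(-1)))) = 0/(√(-(-451 - 2))) = 0/(√(-1*(-453))) = 0/(√453) = 0*(√453/453) = 0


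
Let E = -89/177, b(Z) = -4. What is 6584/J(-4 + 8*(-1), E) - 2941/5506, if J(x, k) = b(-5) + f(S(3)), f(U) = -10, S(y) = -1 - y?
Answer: -18146339/38542 ≈ -470.82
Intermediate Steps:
E = -89/177 (E = -89*1/177 = -89/177 ≈ -0.50282)
J(x, k) = -14 (J(x, k) = -4 - 10 = -14)
6584/J(-4 + 8*(-1), E) - 2941/5506 = 6584/(-14) - 2941/5506 = 6584*(-1/14) - 2941*1/5506 = -3292/7 - 2941/5506 = -18146339/38542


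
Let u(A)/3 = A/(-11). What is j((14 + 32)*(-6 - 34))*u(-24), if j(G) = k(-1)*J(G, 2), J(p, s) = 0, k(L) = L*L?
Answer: 0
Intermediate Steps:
k(L) = L**2
u(A) = -3*A/11 (u(A) = 3*(A/(-11)) = 3*(A*(-1/11)) = 3*(-A/11) = -3*A/11)
j(G) = 0 (j(G) = (-1)**2*0 = 1*0 = 0)
j((14 + 32)*(-6 - 34))*u(-24) = 0*(-3/11*(-24)) = 0*(72/11) = 0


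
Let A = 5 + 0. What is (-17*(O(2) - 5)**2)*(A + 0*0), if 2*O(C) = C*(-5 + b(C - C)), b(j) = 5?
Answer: -2125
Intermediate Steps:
A = 5
O(C) = 0 (O(C) = (C*(-5 + 5))/2 = (C*0)/2 = (1/2)*0 = 0)
(-17*(O(2) - 5)**2)*(A + 0*0) = (-17*(0 - 5)**2)*(5 + 0*0) = (-17*(-5)**2)*(5 + 0) = -17*25*5 = -425*5 = -2125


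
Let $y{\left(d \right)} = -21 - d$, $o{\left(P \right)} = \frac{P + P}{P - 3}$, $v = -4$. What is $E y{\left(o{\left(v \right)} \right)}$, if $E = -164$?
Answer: $\frac{25420}{7} \approx 3631.4$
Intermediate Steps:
$o{\left(P \right)} = \frac{2 P}{-3 + P}$
$E y{\left(o{\left(v \right)} \right)} = - 164 \left(-21 - 2 \left(-4\right) \frac{1}{-3 - 4}\right) = - 164 \left(-21 - 2 \left(-4\right) \frac{1}{-7}\right) = - 164 \left(-21 - 2 \left(-4\right) \left(- \frac{1}{7}\right)\right) = - 164 \left(-21 - \frac{8}{7}\right) = \left(-164\right) \left(- \frac{155}{7}\right) = \frac{25420}{7}$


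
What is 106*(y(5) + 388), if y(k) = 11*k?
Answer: 46958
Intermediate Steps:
106*(y(5) + 388) = 106*(11*5 + 388) = 106*(55 + 388) = 106*443 = 46958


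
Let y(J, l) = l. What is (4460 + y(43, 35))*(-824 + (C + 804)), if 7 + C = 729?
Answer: 3155490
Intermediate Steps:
C = 722 (C = -7 + 729 = 722)
(4460 + y(43, 35))*(-824 + (C + 804)) = (4460 + 35)*(-824 + (722 + 804)) = 4495*(-824 + 1526) = 4495*702 = 3155490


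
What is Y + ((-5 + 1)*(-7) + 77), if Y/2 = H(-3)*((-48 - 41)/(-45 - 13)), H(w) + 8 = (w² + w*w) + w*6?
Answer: 2333/29 ≈ 80.448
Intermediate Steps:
H(w) = -8 + 2*w² + 6*w (H(w) = -8 + ((w² + w*w) + w*6) = -8 + ((w² + w²) + 6*w) = -8 + (2*w² + 6*w) = -8 + 2*w² + 6*w)
Y = -712/29 (Y = 2*((-8 + 2*(-3)² + 6*(-3))*((-48 - 41)/(-45 - 13))) = 2*((-8 + 2*9 - 18)*(-89/(-58))) = 2*((-8 + 18 - 18)*(-89*(-1/58))) = 2*(-8*89/58) = 2*(-356/29) = -712/29 ≈ -24.552)
Y + ((-5 + 1)*(-7) + 77) = -712/29 + ((-5 + 1)*(-7) + 77) = -712/29 + (-4*(-7) + 77) = -712/29 + (28 + 77) = -712/29 + 105 = 2333/29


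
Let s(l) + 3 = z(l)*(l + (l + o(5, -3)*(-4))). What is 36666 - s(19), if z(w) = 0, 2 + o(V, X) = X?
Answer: 36669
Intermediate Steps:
o(V, X) = -2 + X
s(l) = -3 (s(l) = -3 + 0*(l + (l + (-2 - 3)*(-4))) = -3 + 0*(l + (l - 5*(-4))) = -3 + 0*(l + (l + 20)) = -3 + 0*(l + (20 + l)) = -3 + 0*(20 + 2*l) = -3 + 0 = -3)
36666 - s(19) = 36666 - 1*(-3) = 36666 + 3 = 36669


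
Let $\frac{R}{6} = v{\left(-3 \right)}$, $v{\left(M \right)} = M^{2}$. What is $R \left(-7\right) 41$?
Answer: $-15498$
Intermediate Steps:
$R = 54$ ($R = 6 \left(-3\right)^{2} = 6 \cdot 9 = 54$)
$R \left(-7\right) 41 = 54 \left(-7\right) 41 = \left(-378\right) 41 = -15498$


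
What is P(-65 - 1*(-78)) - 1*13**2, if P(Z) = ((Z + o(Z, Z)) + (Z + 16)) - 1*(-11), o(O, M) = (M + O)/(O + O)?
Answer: -115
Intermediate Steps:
o(O, M) = (M + O)/(2*O) (o(O, M) = (M + O)/((2*O)) = (M + O)*(1/(2*O)) = (M + O)/(2*O))
P(Z) = 28 + 2*Z (P(Z) = ((Z + (Z + Z)/(2*Z)) + (Z + 16)) - 1*(-11) = ((Z + (2*Z)/(2*Z)) + (16 + Z)) + 11 = ((Z + 1) + (16 + Z)) + 11 = ((1 + Z) + (16 + Z)) + 11 = (17 + 2*Z) + 11 = 28 + 2*Z)
P(-65 - 1*(-78)) - 1*13**2 = (28 + 2*(-65 - 1*(-78))) - 1*13**2 = (28 + 2*(-65 + 78)) - 1*169 = (28 + 2*13) - 169 = (28 + 26) - 169 = 54 - 169 = -115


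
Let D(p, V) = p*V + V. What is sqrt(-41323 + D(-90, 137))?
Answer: 2*I*sqrt(13379) ≈ 231.34*I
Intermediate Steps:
D(p, V) = V + V*p (D(p, V) = V*p + V = V + V*p)
sqrt(-41323 + D(-90, 137)) = sqrt(-41323 + 137*(1 - 90)) = sqrt(-41323 + 137*(-89)) = sqrt(-41323 - 12193) = sqrt(-53516) = 2*I*sqrt(13379)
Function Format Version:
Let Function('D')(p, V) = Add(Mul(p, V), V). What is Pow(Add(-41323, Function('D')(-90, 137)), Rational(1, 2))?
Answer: Mul(2, I, Pow(13379, Rational(1, 2))) ≈ Mul(231.34, I)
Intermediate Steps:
Function('D')(p, V) = Add(V, Mul(V, p)) (Function('D')(p, V) = Add(Mul(V, p), V) = Add(V, Mul(V, p)))
Pow(Add(-41323, Function('D')(-90, 137)), Rational(1, 2)) = Pow(Add(-41323, Mul(137, Add(1, -90))), Rational(1, 2)) = Pow(Add(-41323, Mul(137, -89)), Rational(1, 2)) = Pow(Add(-41323, -12193), Rational(1, 2)) = Pow(-53516, Rational(1, 2)) = Mul(2, I, Pow(13379, Rational(1, 2)))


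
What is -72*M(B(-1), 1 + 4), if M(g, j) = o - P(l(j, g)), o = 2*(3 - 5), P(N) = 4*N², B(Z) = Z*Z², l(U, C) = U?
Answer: 7488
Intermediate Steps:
B(Z) = Z³
o = -4 (o = 2*(-2) = -4)
M(g, j) = -4 - 4*j²
-72*M(B(-1), 1 + 4) = -72*(-4 - 4*(1 + 4)²) = -72*(-4 - 4*5²) = -72*(-4 - 4*25) = -72*(-4 - 100) = -72*(-104) = 7488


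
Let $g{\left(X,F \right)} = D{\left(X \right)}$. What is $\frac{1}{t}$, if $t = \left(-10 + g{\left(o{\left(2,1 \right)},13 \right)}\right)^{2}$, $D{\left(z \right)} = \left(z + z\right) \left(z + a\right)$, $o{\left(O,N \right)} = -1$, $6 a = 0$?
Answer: $\frac{1}{64} \approx 0.015625$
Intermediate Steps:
$a = 0$ ($a = \frac{1}{6} \cdot 0 = 0$)
$D{\left(z \right)} = 2 z^{2}$ ($D{\left(z \right)} = \left(z + z\right) \left(z + 0\right) = 2 z z = 2 z^{2}$)
$g{\left(X,F \right)} = 2 X^{2}$
$t = 64$ ($t = \left(-10 + 2 \left(-1\right)^{2}\right)^{2} = \left(-10 + 2 \cdot 1\right)^{2} = \left(-10 + 2\right)^{2} = \left(-8\right)^{2} = 64$)
$\frac{1}{t} = \frac{1}{64}$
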